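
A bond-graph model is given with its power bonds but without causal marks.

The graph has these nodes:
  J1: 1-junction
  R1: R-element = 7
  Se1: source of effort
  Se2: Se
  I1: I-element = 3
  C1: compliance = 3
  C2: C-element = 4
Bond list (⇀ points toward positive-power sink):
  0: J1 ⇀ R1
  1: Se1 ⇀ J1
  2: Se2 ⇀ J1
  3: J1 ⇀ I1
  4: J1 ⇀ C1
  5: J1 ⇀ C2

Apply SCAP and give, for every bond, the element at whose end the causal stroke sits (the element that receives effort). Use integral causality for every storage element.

#0 |J1
#1 |J1
#2 |J1
#3 |I1
#4 |J1
#5 |J1

#1 stroke at J1  (Se1 (Se) sets effort on bond)
#2 stroke at J1  (Se2: effort source, stroke at far end)
#3 stroke at I1  (I1: I, integral causality)
#0 stroke at J1  (J1 flow already set via bond 3)
#4 stroke at J1  (1-jn J1 has f-setter on 3)
#5 stroke at J1  (J1 flow already set via bond 3)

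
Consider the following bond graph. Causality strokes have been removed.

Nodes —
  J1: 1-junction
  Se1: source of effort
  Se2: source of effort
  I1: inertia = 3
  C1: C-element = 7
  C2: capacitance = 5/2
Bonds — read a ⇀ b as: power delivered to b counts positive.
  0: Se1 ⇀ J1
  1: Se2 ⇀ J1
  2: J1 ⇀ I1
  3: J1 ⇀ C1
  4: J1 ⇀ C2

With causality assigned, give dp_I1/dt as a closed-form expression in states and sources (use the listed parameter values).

dp_I1/dt = E_Se1 + E_Se2 - q_C1/7 - 2*q_C2/5

β0 stroke→J1  (Se1: effort source, stroke at far end)
β1 stroke→J1  (source Se2 imposes e)
β2 stroke→I1  (I1: I, integral causality)
β3 stroke→J1  (1-jn J1 has f-setter on 2)
β4 stroke→J1  (common-f at J1 fixed by 2)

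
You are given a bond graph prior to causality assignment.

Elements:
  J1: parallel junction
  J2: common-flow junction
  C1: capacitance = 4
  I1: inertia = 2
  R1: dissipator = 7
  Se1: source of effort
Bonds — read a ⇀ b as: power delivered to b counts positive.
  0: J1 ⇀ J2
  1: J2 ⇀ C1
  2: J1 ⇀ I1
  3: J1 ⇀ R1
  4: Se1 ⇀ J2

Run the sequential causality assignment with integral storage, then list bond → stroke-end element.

#4 →J2  (Se1 fixes effort; stroke away)
#1 →J2  (C1 integral (e out))
#0 →J1  (J2 needs exactly one f-in)
#2 →I1  (0-jn J1 has e-setter on 0)
#3 →R1  (J1 effort already set via bond 0)

bond 0 stroke at J1
bond 1 stroke at J2
bond 2 stroke at I1
bond 3 stroke at R1
bond 4 stroke at J2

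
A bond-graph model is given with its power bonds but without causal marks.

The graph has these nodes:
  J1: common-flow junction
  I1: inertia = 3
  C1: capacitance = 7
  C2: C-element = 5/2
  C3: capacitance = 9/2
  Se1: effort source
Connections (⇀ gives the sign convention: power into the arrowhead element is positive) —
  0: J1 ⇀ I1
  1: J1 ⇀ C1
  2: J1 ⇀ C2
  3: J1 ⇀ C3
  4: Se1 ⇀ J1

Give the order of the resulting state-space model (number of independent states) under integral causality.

b4 |J1  (source Se1 imposes e)
b0 |I1  (I1 outputs flow p/I1)
b1 |J1  (J1: bond 0 brought flow, rest push out)
b2 |J1  (J1: bond 0 brought flow, rest push out)
b3 |J1  (J1 flow already set via bond 0)

4  (C1, C2, C3, I1 all integral)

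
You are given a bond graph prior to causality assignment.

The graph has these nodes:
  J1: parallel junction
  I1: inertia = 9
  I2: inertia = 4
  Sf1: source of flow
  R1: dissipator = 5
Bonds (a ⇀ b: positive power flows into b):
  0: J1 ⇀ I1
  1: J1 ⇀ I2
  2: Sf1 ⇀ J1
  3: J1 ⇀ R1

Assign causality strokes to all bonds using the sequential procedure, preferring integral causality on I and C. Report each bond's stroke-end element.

bond 0 stroke at I1
bond 1 stroke at I2
bond 2 stroke at Sf1
bond 3 stroke at J1

bond 2 →Sf1  (source Sf1 imposes f)
bond 0 →I1  (I1 integral (f out))
bond 1 →I2  (I2: I, integral causality)
bond 3 →J1  (closing 0-jn rule on J1)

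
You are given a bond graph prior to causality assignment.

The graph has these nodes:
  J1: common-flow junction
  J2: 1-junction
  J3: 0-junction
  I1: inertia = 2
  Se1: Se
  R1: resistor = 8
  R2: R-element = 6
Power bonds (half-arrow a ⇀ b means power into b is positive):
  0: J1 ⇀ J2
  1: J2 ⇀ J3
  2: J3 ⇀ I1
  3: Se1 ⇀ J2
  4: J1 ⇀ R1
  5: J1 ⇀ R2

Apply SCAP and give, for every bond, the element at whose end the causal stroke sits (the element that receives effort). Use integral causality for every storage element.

b3 →J2  (Se1 (Se) sets effort on bond)
b2 →I1  (I1: I, integral causality)
b1 →J3  (only one effort-in slot at J3)
b0 →J2  (J2 flow already set via bond 1)
b4 →J1  (common-f at J1 fixed by 0)
b5 →J1  (J1: bond 0 brought flow, rest push out)

bond 0 stroke at J2
bond 1 stroke at J3
bond 2 stroke at I1
bond 3 stroke at J2
bond 4 stroke at J1
bond 5 stroke at J1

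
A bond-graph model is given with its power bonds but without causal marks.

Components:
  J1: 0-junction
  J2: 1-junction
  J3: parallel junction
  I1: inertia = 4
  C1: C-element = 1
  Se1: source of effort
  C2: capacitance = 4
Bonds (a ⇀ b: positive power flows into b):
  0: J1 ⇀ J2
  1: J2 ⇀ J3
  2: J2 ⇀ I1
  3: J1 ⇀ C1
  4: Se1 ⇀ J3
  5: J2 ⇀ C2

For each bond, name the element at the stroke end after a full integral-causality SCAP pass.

β0 |J2
β1 |J2
β2 |I1
β3 |J1
β4 |J3
β5 |J2

b4 |J3  (Se1: effort source, stroke at far end)
b1 |J2  (common-e at J3 fixed by 4)
b2 |I1  (prefer integral on I1)
b0 |J2  (J2: bond 2 brought flow, rest push out)
b5 |J2  (common-f at J2 fixed by 2)
b3 |J1  (closing 0-jn rule on J1)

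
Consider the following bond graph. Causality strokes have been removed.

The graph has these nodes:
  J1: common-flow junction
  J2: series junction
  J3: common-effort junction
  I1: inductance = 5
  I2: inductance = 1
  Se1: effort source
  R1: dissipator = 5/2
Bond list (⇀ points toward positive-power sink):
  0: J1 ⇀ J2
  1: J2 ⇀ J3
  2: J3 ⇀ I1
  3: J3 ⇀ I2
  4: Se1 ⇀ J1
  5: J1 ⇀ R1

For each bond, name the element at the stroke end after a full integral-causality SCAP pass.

#4 stroke→J1  (source Se1 imposes e)
#2 stroke→I1  (I1 integral (f out))
#3 stroke→I2  (I2 outputs flow p/I2)
#1 stroke→J3  (only one effort-in slot at J3)
#0 stroke→J2  (J2 flow already set via bond 1)
#5 stroke→J1  (1-jn J1 has f-setter on 0)

b0 stroke at J2
b1 stroke at J3
b2 stroke at I1
b3 stroke at I2
b4 stroke at J1
b5 stroke at J1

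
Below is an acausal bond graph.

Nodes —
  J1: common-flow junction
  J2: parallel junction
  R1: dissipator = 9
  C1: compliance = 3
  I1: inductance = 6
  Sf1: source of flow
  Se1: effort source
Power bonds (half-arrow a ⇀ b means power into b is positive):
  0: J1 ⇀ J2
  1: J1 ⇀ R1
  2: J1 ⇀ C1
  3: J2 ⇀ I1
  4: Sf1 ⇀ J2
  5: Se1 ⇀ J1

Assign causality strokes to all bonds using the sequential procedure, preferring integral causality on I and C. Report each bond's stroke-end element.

bond 0 →J2
bond 1 →J1
bond 2 →J1
bond 3 →I1
bond 4 →Sf1
bond 5 →J1

b4 stroke at Sf1  (source Sf1 imposes f)
b5 stroke at J1  (Se1: effort source, stroke at far end)
b2 stroke at J1  (C1 integral (e out))
b3 stroke at I1  (I1 integral (f out))
b0 stroke at J2  (J2: last free bond brings effort in)
b1 stroke at J1  (J1 flow already set via bond 0)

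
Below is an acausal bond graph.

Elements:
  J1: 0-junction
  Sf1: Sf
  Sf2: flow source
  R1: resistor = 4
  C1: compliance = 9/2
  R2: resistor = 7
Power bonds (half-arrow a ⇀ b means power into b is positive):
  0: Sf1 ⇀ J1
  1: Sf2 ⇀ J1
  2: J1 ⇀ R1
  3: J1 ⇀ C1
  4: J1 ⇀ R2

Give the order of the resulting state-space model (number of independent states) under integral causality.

β0 |Sf1  (Sf1 fixes flow; stroke at Sf1)
β1 |Sf2  (Sf2: flow source, stroke at near end)
β3 |J1  (prefer integral on C1)
β2 |R1  (common-e at J1 fixed by 3)
β4 |R2  (common-e at J1 fixed by 3)

1  (C1 all integral)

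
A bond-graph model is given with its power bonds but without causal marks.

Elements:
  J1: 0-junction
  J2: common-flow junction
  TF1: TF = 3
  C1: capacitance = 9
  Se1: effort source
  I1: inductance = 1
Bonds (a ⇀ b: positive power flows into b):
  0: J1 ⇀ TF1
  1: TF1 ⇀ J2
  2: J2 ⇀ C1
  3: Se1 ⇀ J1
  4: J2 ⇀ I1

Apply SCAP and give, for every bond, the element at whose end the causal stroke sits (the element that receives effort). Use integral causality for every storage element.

bond 0 |TF1
bond 1 |J2
bond 2 |J2
bond 3 |J1
bond 4 |I1

#3 |J1  (Se1 fixes effort; stroke away)
#0 |TF1  (J1: bond 3 brought effort, rest push out)
#1 |J2  (through TF1, causality passes straight; one stroke at TF1)
#2 |J2  (C1 outputs effort q/C1)
#4 |I1  (J2 needs exactly one f-in)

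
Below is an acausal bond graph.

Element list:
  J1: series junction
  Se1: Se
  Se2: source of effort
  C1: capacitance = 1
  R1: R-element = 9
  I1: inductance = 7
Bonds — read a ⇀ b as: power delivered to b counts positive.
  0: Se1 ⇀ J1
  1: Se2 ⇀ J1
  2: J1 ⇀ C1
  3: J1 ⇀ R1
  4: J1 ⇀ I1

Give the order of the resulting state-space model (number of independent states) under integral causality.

#0 |J1  (Se1: effort source, stroke at far end)
#1 |J1  (Se2 (Se) sets effort on bond)
#2 |J1  (C1 integral (e out))
#4 |I1  (I1 outputs flow p/I1)
#3 |J1  (J1: bond 4 brought flow, rest push out)

2  (C1, I1 all integral)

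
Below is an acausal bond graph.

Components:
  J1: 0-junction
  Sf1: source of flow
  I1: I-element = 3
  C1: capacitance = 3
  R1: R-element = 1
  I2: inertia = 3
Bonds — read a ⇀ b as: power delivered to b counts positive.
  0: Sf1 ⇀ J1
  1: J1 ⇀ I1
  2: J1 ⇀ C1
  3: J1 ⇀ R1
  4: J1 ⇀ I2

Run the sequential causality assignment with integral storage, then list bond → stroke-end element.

bond 0 →Sf1
bond 1 →I1
bond 2 →J1
bond 3 →R1
bond 4 →I2

b0 stroke→Sf1  (Sf1 fixes flow; stroke at Sf1)
b1 stroke→I1  (I1 integral (f out))
b2 stroke→J1  (prefer integral on C1)
b3 stroke→R1  (J1 effort already set via bond 2)
b4 stroke→I2  (0-jn J1 has e-setter on 2)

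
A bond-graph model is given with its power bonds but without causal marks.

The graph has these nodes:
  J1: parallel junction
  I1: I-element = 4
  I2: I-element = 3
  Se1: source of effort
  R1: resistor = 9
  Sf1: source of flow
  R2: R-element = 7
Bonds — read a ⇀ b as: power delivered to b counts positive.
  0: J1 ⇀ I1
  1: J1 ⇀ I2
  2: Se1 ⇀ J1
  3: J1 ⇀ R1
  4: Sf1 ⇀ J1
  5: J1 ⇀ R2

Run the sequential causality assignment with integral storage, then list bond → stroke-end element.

b2 stroke at J1  (Se1 fixes effort; stroke away)
b4 stroke at Sf1  (source Sf1 imposes f)
b0 stroke at I1  (0-jn J1 has e-setter on 2)
b1 stroke at I2  (0-jn J1 has e-setter on 2)
b3 stroke at R1  (J1 effort already set via bond 2)
b5 stroke at R2  (J1 effort already set via bond 2)

β0 →I1
β1 →I2
β2 →J1
β3 →R1
β4 →Sf1
β5 →R2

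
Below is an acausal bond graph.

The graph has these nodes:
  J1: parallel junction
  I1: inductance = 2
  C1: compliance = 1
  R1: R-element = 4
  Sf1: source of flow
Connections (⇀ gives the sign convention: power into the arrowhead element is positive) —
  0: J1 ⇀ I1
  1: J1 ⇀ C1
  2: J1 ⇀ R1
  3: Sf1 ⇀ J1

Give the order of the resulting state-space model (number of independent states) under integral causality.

2  (C1, I1 all integral)

β3 stroke→Sf1  (source Sf1 imposes f)
β0 stroke→I1  (prefer integral on I1)
β1 stroke→J1  (C1: C, integral causality)
β2 stroke→R1  (J1: bond 1 brought effort, rest push out)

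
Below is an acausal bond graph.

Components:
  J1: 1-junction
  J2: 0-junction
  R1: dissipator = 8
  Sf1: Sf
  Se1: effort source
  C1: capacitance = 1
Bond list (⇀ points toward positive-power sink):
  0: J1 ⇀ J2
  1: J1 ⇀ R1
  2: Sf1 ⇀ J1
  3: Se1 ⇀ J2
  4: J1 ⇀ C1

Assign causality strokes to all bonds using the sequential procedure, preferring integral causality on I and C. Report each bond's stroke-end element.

β0 stroke→J1
β1 stroke→J1
β2 stroke→Sf1
β3 stroke→J2
β4 stroke→J1

b2 stroke at Sf1  (Sf1 fixes flow; stroke at Sf1)
b3 stroke at J2  (Se1 fixes effort; stroke away)
b0 stroke at J1  (1-jn J1 has f-setter on 2)
b1 stroke at J1  (J1: bond 2 brought flow, rest push out)
b4 stroke at J1  (common-f at J1 fixed by 2)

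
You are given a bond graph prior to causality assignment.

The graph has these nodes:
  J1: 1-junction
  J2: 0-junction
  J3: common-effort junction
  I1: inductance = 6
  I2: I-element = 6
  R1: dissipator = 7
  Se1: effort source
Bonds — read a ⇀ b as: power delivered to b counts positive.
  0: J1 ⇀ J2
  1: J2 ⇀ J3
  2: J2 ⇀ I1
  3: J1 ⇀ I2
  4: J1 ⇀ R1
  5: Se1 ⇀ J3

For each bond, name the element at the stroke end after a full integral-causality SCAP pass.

b5 |J3  (Se1: effort source, stroke at far end)
b1 |J2  (common-e at J3 fixed by 5)
b0 |J1  (J2: bond 1 brought effort, rest push out)
b2 |I1  (J2 effort already set via bond 1)
b3 |I2  (I2: I, integral causality)
b4 |J1  (J1: bond 3 brought flow, rest push out)

#0 stroke at J1
#1 stroke at J2
#2 stroke at I1
#3 stroke at I2
#4 stroke at J1
#5 stroke at J3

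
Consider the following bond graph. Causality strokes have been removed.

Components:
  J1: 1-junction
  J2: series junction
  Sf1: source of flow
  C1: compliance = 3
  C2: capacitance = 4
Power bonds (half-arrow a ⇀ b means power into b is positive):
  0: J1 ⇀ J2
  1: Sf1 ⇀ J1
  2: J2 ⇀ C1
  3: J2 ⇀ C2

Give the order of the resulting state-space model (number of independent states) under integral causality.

2  (C1, C2 all integral)

bond 1 →Sf1  (Sf1: flow source, stroke at near end)
bond 0 →J1  (J1 flow already set via bond 1)
bond 2 →J2  (J2 flow already set via bond 0)
bond 3 →J2  (J2 flow already set via bond 0)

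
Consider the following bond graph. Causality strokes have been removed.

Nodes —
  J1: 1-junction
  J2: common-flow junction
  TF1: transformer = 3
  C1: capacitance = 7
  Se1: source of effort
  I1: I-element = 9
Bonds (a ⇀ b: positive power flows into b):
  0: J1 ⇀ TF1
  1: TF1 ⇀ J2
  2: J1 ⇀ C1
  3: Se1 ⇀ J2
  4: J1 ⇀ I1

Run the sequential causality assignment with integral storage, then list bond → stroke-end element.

β0 →J1
β1 →TF1
β2 →J1
β3 →J2
β4 →I1

#3 →J2  (Se1 (Se) sets effort on bond)
#1 →TF1  (closing 1-jn rule on J2)
#0 →J1  (TF TF1: opposite of bond 1)
#2 →J1  (C1 outputs effort q/C1)
#4 →I1  (closing 1-jn rule on J1)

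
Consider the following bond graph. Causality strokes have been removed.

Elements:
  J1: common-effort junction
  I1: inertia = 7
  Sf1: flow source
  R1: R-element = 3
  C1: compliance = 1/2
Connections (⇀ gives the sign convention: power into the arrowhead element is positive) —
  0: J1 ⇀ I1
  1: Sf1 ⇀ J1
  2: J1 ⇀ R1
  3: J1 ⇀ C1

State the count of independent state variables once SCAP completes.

b1 |Sf1  (source Sf1 imposes f)
b0 |I1  (I1 integral (f out))
b3 |J1  (C1: C, integral causality)
b2 |R1  (J1 effort already set via bond 3)

2  (C1, I1 all integral)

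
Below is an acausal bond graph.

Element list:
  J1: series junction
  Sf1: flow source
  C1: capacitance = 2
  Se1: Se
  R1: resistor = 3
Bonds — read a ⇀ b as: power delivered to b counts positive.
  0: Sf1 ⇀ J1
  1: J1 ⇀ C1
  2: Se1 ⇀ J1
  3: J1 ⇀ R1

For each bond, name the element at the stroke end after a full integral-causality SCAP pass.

β0 |Sf1
β1 |J1
β2 |J1
β3 |J1

#0 stroke at Sf1  (source Sf1 imposes f)
#2 stroke at J1  (Se1 (Se) sets effort on bond)
#1 stroke at J1  (common-f at J1 fixed by 0)
#3 stroke at J1  (J1 flow already set via bond 0)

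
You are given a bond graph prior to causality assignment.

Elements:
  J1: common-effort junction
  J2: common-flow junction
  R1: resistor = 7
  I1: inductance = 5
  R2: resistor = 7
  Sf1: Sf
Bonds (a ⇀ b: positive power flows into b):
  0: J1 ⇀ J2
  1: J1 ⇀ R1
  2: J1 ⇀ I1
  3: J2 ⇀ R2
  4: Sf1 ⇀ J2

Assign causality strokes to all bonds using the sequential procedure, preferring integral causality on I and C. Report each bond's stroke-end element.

b4 →Sf1  (Sf1 (Sf) sets flow on bond)
b0 →J2  (J2: bond 4 brought flow, rest push out)
b3 →J2  (J2 flow already set via bond 4)
b2 →I1  (I1: I, integral causality)
b1 →J1  (closing 0-jn rule on J1)

#0 →J2
#1 →J1
#2 →I1
#3 →J2
#4 →Sf1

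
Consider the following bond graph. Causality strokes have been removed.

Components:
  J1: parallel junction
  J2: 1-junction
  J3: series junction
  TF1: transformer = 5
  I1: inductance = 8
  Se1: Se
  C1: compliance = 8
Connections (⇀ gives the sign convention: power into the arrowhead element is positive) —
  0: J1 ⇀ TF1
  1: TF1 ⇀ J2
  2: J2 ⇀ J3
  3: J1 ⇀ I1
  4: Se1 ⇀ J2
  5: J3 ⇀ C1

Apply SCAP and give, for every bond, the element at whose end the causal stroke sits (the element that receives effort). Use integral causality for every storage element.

β0 |J1
β1 |TF1
β2 |J2
β3 |I1
β4 |J2
β5 |J3

β4 stroke at J2  (Se1 fixes effort; stroke away)
β3 stroke at I1  (prefer integral on I1)
β0 stroke at J1  (only one effort-in slot at J1)
β1 stroke at TF1  (TF1: transformer flips bond 0)
β2 stroke at J2  (1-jn J2 has f-setter on 1)
β5 stroke at J3  (J3 flow already set via bond 2)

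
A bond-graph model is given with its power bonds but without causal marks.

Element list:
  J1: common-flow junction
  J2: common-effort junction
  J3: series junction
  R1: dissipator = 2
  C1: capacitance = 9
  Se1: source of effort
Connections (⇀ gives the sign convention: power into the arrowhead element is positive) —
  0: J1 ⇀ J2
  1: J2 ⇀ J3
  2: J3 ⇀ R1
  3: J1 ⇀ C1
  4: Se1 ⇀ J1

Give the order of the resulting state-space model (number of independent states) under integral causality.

1  (C1 all integral)

bond 4 |J1  (Se1 fixes effort; stroke away)
bond 3 |J1  (C1: C, integral causality)
bond 0 |J2  (only one flow-in slot at J1)
bond 1 |J3  (common-e at J2 fixed by 0)
bond 2 |R1  (J3: last free bond brings flow in)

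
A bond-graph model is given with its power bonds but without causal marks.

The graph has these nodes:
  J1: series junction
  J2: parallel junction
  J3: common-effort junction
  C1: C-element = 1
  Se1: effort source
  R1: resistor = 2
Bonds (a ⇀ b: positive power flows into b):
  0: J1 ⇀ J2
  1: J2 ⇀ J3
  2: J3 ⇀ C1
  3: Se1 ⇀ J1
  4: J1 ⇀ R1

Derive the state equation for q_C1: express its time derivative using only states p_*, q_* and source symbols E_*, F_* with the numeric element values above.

bond 3 stroke→J1  (source Se1 imposes e)
bond 2 stroke→J3  (C1 outputs effort q/C1)
bond 1 stroke→J2  (J3: bond 2 brought effort, rest push out)
bond 0 stroke→J1  (J2: bond 1 brought effort, rest push out)
bond 4 stroke→R1  (J1 needs exactly one f-in)

dq_C1/dt = E_Se1/2 - q_C1/2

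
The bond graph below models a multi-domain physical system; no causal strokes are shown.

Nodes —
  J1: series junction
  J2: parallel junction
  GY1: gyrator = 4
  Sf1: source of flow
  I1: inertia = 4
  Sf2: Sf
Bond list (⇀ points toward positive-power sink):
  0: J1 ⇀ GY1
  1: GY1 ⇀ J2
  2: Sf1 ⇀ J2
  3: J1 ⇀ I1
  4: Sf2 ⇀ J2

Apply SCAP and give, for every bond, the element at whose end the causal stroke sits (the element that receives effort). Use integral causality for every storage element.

bond 0 stroke at J1
bond 1 stroke at J2
bond 2 stroke at Sf1
bond 3 stroke at I1
bond 4 stroke at Sf2

#2 stroke→Sf1  (Sf1 (Sf) sets flow on bond)
#4 stroke→Sf2  (Sf2 (Sf) sets flow on bond)
#1 stroke→J2  (only one effort-in slot at J2)
#0 stroke→J1  (GY GY1: same side as bond 1)
#3 stroke→I1  (J1: last free bond brings flow in)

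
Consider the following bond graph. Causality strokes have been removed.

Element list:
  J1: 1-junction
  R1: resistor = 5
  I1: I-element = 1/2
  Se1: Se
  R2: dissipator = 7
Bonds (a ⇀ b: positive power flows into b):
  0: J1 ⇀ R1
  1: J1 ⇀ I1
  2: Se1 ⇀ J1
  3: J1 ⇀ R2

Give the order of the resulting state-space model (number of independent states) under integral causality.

b2 |J1  (source Se1 imposes e)
b1 |I1  (I1: I, integral causality)
b0 |J1  (J1 flow already set via bond 1)
b3 |J1  (common-f at J1 fixed by 1)

1  (I1 all integral)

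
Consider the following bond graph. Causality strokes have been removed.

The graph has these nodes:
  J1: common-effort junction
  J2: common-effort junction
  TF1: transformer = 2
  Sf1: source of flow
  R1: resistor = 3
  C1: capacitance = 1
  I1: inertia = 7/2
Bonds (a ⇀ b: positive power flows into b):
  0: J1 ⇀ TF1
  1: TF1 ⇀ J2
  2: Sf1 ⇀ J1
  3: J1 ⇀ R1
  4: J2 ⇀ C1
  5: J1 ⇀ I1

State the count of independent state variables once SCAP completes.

#2 stroke at Sf1  (Sf1 (Sf) sets flow on bond)
#4 stroke at J2  (C1: C, integral causality)
#1 stroke at TF1  (0-jn J2 has e-setter on 4)
#0 stroke at J1  (TF TF1: opposite of bond 1)
#3 stroke at R1  (J1: bond 0 brought effort, rest push out)
#5 stroke at I1  (J1 effort already set via bond 0)

2  (C1, I1 all integral)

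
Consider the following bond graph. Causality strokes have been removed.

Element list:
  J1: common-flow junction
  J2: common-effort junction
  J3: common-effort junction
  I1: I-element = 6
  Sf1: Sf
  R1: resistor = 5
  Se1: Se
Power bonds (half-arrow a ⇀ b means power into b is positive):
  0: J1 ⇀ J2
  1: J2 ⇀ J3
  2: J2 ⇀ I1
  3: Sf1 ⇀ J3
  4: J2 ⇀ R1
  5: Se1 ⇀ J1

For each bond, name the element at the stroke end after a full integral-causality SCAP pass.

b3 |Sf1  (Sf1: flow source, stroke at near end)
b5 |J1  (source Se1 imposes e)
b0 |J2  (J1: last free bond brings flow in)
b1 |J3  (J2: bond 0 brought effort, rest push out)
b2 |I1  (0-jn J2 has e-setter on 0)
b4 |R1  (J2: bond 0 brought effort, rest push out)

bond 0 →J2
bond 1 →J3
bond 2 →I1
bond 3 →Sf1
bond 4 →R1
bond 5 →J1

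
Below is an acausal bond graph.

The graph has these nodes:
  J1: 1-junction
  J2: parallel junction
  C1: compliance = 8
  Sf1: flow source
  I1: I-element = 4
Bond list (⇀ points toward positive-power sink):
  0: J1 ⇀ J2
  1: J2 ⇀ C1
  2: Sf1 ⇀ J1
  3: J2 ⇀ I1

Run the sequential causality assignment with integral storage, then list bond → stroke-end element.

bond 2 |Sf1  (Sf1 (Sf) sets flow on bond)
bond 0 |J1  (common-f at J1 fixed by 2)
bond 1 |J2  (C1 integral (e out))
bond 3 |I1  (0-jn J2 has e-setter on 1)

bond 0 stroke→J1
bond 1 stroke→J2
bond 2 stroke→Sf1
bond 3 stroke→I1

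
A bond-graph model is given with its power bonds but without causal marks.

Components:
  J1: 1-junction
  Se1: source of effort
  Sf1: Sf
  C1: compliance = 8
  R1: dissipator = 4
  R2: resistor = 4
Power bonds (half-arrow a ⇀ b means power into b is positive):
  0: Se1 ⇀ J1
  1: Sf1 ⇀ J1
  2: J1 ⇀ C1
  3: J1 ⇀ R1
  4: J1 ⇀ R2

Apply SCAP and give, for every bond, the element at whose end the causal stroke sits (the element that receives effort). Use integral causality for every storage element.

b0 stroke at J1
b1 stroke at Sf1
b2 stroke at J1
b3 stroke at J1
b4 stroke at J1

β0 stroke→J1  (Se1: effort source, stroke at far end)
β1 stroke→Sf1  (source Sf1 imposes f)
β2 stroke→J1  (J1: bond 1 brought flow, rest push out)
β3 stroke→J1  (J1 flow already set via bond 1)
β4 stroke→J1  (J1: bond 1 brought flow, rest push out)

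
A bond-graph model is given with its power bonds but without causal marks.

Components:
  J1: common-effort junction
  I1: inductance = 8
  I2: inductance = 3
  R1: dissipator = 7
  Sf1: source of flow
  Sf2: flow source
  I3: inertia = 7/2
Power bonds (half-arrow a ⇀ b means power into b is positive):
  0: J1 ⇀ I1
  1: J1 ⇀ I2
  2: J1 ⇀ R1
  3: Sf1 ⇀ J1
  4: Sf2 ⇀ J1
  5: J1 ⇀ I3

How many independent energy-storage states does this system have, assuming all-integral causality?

#3 →Sf1  (Sf1: flow source, stroke at near end)
#4 →Sf2  (source Sf2 imposes f)
#0 →I1  (I1: I, integral causality)
#1 →I2  (I2 outputs flow p/I2)
#5 →I3  (I3: I, integral causality)
#2 →J1  (J1 needs exactly one e-in)

3  (I1, I2, I3 all integral)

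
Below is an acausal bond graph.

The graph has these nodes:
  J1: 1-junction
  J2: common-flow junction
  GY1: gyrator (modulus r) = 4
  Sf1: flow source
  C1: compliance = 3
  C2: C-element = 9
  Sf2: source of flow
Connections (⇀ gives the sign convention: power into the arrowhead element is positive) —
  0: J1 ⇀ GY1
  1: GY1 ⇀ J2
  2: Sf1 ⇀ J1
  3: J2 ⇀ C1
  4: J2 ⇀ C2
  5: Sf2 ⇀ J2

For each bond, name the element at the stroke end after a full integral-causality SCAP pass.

#2 stroke at Sf1  (Sf1 (Sf) sets flow on bond)
#5 stroke at Sf2  (Sf2 (Sf) sets flow on bond)
#0 stroke at J1  (common-f at J1 fixed by 2)
#1 stroke at J2  (J2 flow already set via bond 5)
#3 stroke at J2  (J2 flow already set via bond 5)
#4 stroke at J2  (1-jn J2 has f-setter on 5)

#0 |J1
#1 |J2
#2 |Sf1
#3 |J2
#4 |J2
#5 |Sf2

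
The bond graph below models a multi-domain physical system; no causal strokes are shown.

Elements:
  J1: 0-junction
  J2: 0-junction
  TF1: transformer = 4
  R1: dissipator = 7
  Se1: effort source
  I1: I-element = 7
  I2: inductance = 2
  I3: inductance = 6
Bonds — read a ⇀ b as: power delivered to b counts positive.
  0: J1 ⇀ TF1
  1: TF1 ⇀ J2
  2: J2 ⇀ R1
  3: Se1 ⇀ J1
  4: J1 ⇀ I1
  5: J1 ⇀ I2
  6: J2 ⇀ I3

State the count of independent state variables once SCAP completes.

β3 |J1  (Se1 (Se) sets effort on bond)
β0 |TF1  (J1: bond 3 brought effort, rest push out)
β4 |I1  (J1 effort already set via bond 3)
β5 |I2  (J1: bond 3 brought effort, rest push out)
β1 |J2  (TF TF1: opposite of bond 0)
β2 |R1  (J2 effort already set via bond 1)
β6 |I3  (J2 effort already set via bond 1)

3  (I1, I2, I3 all integral)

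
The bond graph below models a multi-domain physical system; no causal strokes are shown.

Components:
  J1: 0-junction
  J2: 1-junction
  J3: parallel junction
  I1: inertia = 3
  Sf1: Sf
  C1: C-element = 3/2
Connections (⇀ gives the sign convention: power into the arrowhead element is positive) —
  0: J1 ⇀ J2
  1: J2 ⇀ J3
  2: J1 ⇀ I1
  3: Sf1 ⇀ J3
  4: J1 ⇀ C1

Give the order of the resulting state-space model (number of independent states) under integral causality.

2  (C1, I1 all integral)

β3 |Sf1  (Sf1 (Sf) sets flow on bond)
β1 |J3  (closing 0-jn rule on J3)
β0 |J2  (J2: bond 1 brought flow, rest push out)
β2 |I1  (I1 integral (f out))
β4 |J1  (closing 0-jn rule on J1)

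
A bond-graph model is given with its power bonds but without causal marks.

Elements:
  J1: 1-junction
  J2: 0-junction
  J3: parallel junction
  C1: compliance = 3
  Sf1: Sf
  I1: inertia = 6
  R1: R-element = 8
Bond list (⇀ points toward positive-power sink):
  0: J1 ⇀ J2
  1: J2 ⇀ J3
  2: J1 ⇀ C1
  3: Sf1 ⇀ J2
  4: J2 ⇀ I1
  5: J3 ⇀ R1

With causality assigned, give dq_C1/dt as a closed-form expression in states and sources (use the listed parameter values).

#3 stroke→Sf1  (Sf1 fixes flow; stroke at Sf1)
#2 stroke→J1  (prefer integral on C1)
#0 stroke→J2  (closing 1-jn rule on J1)
#1 stroke→J3  (0-jn J2 has e-setter on 0)
#4 stroke→I1  (J2: bond 0 brought effort, rest push out)
#5 stroke→R1  (common-e at J3 fixed by 1)

dq_C1/dt = -F_Sf1 + p_I1/6 - q_C1/24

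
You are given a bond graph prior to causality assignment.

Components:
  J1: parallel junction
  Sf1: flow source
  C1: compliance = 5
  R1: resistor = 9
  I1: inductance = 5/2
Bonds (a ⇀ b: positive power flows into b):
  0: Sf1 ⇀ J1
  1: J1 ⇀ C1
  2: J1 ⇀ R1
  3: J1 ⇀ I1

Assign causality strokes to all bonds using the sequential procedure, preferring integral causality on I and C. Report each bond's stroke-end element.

#0 →Sf1
#1 →J1
#2 →R1
#3 →I1

#0 stroke at Sf1  (Sf1 (Sf) sets flow on bond)
#1 stroke at J1  (prefer integral on C1)
#2 stroke at R1  (common-e at J1 fixed by 1)
#3 stroke at I1  (common-e at J1 fixed by 1)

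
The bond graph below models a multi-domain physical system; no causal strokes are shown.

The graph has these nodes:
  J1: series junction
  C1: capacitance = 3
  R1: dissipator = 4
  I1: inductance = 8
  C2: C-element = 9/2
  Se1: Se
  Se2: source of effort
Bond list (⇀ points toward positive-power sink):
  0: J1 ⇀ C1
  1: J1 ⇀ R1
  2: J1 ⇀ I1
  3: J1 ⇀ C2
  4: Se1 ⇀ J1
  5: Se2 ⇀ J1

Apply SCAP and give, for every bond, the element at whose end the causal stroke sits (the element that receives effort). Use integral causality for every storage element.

bond 4 →J1  (Se1: effort source, stroke at far end)
bond 5 →J1  (Se2: effort source, stroke at far end)
bond 0 →J1  (C1: C, integral causality)
bond 2 →I1  (I1 outputs flow p/I1)
bond 1 →J1  (J1 flow already set via bond 2)
bond 3 →J1  (1-jn J1 has f-setter on 2)

bond 0 stroke at J1
bond 1 stroke at J1
bond 2 stroke at I1
bond 3 stroke at J1
bond 4 stroke at J1
bond 5 stroke at J1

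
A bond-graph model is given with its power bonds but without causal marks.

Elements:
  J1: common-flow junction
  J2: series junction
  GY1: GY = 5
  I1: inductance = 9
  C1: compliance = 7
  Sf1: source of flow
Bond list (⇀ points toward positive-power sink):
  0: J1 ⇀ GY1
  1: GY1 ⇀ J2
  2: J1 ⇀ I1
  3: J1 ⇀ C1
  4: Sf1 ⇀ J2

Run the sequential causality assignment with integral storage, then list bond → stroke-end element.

bond 0 stroke→J1
bond 1 stroke→J2
bond 2 stroke→I1
bond 3 stroke→J1
bond 4 stroke→Sf1

β4 stroke→Sf1  (Sf1 fixes flow; stroke at Sf1)
β1 stroke→J2  (J2 flow already set via bond 4)
β0 stroke→J1  (GY1: gyrator matches bond 1)
β2 stroke→I1  (I1 integral (f out))
β3 stroke→J1  (J1 flow already set via bond 2)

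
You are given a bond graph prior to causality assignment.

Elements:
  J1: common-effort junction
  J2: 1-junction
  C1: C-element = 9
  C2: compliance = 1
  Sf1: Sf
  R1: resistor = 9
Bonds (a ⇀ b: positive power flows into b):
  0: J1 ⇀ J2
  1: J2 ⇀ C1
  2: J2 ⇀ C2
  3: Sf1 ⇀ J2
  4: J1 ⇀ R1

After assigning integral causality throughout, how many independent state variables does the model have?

2  (C1, C2 all integral)

#3 →Sf1  (Sf1 fixes flow; stroke at Sf1)
#0 →J2  (1-jn J2 has f-setter on 3)
#1 →J2  (J2: bond 3 brought flow, rest push out)
#2 →J2  (common-f at J2 fixed by 3)
#4 →J1  (J1: last free bond brings effort in)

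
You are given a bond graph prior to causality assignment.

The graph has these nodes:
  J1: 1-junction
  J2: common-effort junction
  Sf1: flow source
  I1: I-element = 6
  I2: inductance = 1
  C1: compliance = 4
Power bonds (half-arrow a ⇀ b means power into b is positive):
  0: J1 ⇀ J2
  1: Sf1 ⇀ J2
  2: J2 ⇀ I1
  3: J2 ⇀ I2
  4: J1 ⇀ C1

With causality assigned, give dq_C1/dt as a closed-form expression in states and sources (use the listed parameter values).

#1 stroke→Sf1  (Sf1 (Sf) sets flow on bond)
#2 stroke→I1  (prefer integral on I1)
#3 stroke→I2  (I2 integral (f out))
#0 stroke→J2  (closing 0-jn rule on J2)
#4 stroke→J1  (common-f at J1 fixed by 0)

dq_C1/dt = -F_Sf1 + p_I1/6 + p_I2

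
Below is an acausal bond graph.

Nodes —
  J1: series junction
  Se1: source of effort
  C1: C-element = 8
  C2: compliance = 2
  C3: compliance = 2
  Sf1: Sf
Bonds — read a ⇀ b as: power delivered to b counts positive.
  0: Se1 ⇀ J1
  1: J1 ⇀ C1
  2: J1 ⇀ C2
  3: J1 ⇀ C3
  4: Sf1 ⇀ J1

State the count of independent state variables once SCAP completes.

3  (C1, C2, C3 all integral)

β0 stroke at J1  (Se1 (Se) sets effort on bond)
β4 stroke at Sf1  (source Sf1 imposes f)
β1 stroke at J1  (1-jn J1 has f-setter on 4)
β2 stroke at J1  (common-f at J1 fixed by 4)
β3 stroke at J1  (J1: bond 4 brought flow, rest push out)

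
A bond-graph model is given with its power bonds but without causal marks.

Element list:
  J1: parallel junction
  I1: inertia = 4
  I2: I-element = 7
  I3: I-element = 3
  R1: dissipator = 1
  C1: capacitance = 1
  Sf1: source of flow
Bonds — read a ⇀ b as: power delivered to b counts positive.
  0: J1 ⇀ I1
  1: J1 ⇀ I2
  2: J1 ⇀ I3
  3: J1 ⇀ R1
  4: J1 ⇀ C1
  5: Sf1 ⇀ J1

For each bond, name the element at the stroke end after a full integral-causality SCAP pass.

bond 0 stroke→I1
bond 1 stroke→I2
bond 2 stroke→I3
bond 3 stroke→R1
bond 4 stroke→J1
bond 5 stroke→Sf1

b5 |Sf1  (Sf1 fixes flow; stroke at Sf1)
b0 |I1  (I1 integral (f out))
b1 |I2  (prefer integral on I2)
b2 |I3  (I3 outputs flow p/I3)
b4 |J1  (prefer integral on C1)
b3 |R1  (J1: bond 4 brought effort, rest push out)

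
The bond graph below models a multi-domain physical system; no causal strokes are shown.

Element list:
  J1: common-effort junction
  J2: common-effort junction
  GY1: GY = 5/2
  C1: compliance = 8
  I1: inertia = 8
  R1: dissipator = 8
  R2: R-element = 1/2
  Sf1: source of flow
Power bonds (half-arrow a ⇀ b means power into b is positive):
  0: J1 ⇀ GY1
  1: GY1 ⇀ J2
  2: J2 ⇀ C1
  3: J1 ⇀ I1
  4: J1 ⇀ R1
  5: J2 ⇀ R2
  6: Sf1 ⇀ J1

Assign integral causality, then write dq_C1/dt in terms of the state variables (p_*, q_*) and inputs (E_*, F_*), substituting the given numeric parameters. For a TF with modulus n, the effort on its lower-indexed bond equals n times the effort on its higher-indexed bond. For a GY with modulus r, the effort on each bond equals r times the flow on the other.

bond 6 |Sf1  (source Sf1 imposes f)
bond 2 |J2  (prefer integral on C1)
bond 1 |GY1  (0-jn J2 has e-setter on 2)
bond 5 |R2  (common-e at J2 fixed by 2)
bond 0 |GY1  (GY GY1: same side as bond 1)
bond 3 |I1  (I1 outputs flow p/I1)
bond 4 |J1  (J1 needs exactly one e-in)

dq_C1/dt = 16*F_Sf1/5 - 2*p_I1/5 - 41*q_C1/100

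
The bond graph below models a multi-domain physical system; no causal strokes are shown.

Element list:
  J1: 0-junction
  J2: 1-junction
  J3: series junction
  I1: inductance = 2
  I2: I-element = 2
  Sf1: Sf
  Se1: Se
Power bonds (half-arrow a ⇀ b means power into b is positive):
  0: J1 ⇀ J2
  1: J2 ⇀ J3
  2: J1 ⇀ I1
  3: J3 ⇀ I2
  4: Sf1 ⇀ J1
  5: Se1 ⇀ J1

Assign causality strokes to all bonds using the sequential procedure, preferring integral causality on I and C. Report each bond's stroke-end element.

bond 4 stroke→Sf1  (Sf1: flow source, stroke at near end)
bond 5 stroke→J1  (Se1 (Se) sets effort on bond)
bond 0 stroke→J2  (0-jn J1 has e-setter on 5)
bond 2 stroke→I1  (J1: bond 5 brought effort, rest push out)
bond 1 stroke→J3  (closing 1-jn rule on J2)
bond 3 stroke→I2  (J3: last free bond brings flow in)

β0 stroke at J2
β1 stroke at J3
β2 stroke at I1
β3 stroke at I2
β4 stroke at Sf1
β5 stroke at J1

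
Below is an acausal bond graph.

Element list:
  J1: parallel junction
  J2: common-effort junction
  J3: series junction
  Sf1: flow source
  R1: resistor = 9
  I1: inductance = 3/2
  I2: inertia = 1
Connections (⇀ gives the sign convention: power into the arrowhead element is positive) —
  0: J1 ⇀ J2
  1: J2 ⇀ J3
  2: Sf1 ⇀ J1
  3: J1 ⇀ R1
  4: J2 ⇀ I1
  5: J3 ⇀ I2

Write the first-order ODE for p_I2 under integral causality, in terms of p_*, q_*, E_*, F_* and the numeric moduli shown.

dp_I2/dt = 9*F_Sf1 - 6*p_I1 - 9*p_I2

β2 stroke at Sf1  (source Sf1 imposes f)
β4 stroke at I1  (I1 outputs flow p/I1)
β5 stroke at I2  (prefer integral on I2)
β1 stroke at J3  (common-f at J3 fixed by 5)
β0 stroke at J2  (J2: last free bond brings effort in)
β3 stroke at J1  (only one effort-in slot at J1)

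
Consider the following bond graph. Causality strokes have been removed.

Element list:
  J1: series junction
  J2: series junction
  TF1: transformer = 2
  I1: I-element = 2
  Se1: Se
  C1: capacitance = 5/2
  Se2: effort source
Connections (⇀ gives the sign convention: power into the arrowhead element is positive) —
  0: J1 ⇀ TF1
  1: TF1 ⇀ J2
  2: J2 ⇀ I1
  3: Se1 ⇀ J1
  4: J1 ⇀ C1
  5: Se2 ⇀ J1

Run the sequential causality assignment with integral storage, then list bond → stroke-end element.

bond 3 |J1  (Se1 fixes effort; stroke away)
bond 5 |J1  (Se2 fixes effort; stroke away)
bond 2 |I1  (prefer integral on I1)
bond 1 |J2  (J2: bond 2 brought flow, rest push out)
bond 0 |TF1  (through TF1, causality passes straight; one stroke at TF1)
bond 4 |J1  (J1 flow already set via bond 0)

#0 →TF1
#1 →J2
#2 →I1
#3 →J1
#4 →J1
#5 →J1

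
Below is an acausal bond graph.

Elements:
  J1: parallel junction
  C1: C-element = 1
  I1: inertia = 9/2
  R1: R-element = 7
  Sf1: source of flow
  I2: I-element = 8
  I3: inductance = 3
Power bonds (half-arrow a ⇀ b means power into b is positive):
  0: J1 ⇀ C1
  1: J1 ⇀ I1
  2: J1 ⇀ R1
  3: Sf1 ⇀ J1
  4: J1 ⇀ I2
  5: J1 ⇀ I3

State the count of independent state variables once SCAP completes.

β3 stroke→Sf1  (Sf1 (Sf) sets flow on bond)
β0 stroke→J1  (C1: C, integral causality)
β1 stroke→I1  (common-e at J1 fixed by 0)
β2 stroke→R1  (J1: bond 0 brought effort, rest push out)
β4 stroke→I2  (J1: bond 0 brought effort, rest push out)
β5 stroke→I3  (0-jn J1 has e-setter on 0)

4  (C1, I1, I2, I3 all integral)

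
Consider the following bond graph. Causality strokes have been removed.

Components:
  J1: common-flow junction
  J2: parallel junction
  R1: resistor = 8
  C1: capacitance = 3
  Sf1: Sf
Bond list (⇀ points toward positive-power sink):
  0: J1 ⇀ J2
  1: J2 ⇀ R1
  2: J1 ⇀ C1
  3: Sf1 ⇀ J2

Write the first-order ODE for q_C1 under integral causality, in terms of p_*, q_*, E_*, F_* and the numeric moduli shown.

#3 stroke→Sf1  (Sf1 (Sf) sets flow on bond)
#2 stroke→J1  (C1 outputs effort q/C1)
#0 stroke→J2  (J1: last free bond brings flow in)
#1 stroke→R1  (J2 effort already set via bond 0)

dq_C1/dt = -F_Sf1 - q_C1/24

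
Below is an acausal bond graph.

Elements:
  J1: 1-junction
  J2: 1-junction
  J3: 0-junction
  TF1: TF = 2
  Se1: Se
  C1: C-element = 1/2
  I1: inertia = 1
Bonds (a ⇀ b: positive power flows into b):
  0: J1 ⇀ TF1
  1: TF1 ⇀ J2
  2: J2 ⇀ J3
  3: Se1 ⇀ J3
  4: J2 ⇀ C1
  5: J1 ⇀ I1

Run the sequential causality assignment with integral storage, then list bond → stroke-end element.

bond 0 stroke at J1
bond 1 stroke at TF1
bond 2 stroke at J2
bond 3 stroke at J3
bond 4 stroke at J2
bond 5 stroke at I1

#3 stroke at J3  (Se1 fixes effort; stroke away)
#2 stroke at J2  (J3 effort already set via bond 3)
#4 stroke at J2  (prefer integral on C1)
#1 stroke at TF1  (J2 needs exactly one f-in)
#0 stroke at J1  (TF1 one-in-one-out from 1)
#5 stroke at I1  (J1 needs exactly one f-in)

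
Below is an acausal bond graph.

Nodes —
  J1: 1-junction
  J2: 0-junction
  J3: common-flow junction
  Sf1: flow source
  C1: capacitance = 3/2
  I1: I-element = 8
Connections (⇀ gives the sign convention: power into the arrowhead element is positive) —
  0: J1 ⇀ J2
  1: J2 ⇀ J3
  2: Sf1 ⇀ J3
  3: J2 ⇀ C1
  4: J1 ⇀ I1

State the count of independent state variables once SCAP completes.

bond 2 stroke→Sf1  (source Sf1 imposes f)
bond 1 stroke→J3  (1-jn J3 has f-setter on 2)
bond 3 stroke→J2  (C1 outputs effort q/C1)
bond 0 stroke→J1  (J2 effort already set via bond 3)
bond 4 stroke→I1  (only one flow-in slot at J1)

2  (C1, I1 all integral)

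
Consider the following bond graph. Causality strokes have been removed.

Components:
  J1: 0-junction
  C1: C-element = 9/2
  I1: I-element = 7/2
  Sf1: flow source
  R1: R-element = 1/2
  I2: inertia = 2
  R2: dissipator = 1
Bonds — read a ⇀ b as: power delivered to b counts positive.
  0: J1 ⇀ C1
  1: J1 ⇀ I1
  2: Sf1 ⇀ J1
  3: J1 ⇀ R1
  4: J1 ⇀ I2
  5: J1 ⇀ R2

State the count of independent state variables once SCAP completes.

3  (C1, I1, I2 all integral)

#2 stroke at Sf1  (Sf1: flow source, stroke at near end)
#0 stroke at J1  (C1 integral (e out))
#1 stroke at I1  (0-jn J1 has e-setter on 0)
#3 stroke at R1  (0-jn J1 has e-setter on 0)
#4 stroke at I2  (0-jn J1 has e-setter on 0)
#5 stroke at R2  (J1: bond 0 brought effort, rest push out)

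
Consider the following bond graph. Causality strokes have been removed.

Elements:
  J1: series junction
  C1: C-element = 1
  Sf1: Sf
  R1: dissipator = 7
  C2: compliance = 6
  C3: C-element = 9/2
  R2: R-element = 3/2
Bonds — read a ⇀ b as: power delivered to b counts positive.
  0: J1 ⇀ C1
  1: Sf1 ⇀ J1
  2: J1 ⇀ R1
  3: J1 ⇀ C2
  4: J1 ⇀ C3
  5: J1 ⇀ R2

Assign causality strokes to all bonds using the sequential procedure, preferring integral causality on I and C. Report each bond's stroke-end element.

b0 stroke→J1
b1 stroke→Sf1
b2 stroke→J1
b3 stroke→J1
b4 stroke→J1
b5 stroke→J1

bond 1 |Sf1  (Sf1 fixes flow; stroke at Sf1)
bond 0 |J1  (common-f at J1 fixed by 1)
bond 2 |J1  (1-jn J1 has f-setter on 1)
bond 3 |J1  (J1 flow already set via bond 1)
bond 4 |J1  (J1 flow already set via bond 1)
bond 5 |J1  (1-jn J1 has f-setter on 1)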